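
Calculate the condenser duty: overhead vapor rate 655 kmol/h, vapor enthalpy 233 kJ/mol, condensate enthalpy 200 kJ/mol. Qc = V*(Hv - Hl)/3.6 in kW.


Qc = 655 * (233 - 200) / 3.6 = 655 * 33 / 3.6 = 6004

6004 kW


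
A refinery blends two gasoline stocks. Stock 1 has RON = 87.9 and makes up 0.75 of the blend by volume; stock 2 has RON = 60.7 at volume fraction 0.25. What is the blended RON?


Linear blending: RON_blend = sum(vi * RONi)
Contribution 1: 0.75 * 87.9 = 65.925
Contribution 2: 0.25 * 60.7 = 15.175
RON_blend = 65.925 + 15.175 = 81.1

81.1


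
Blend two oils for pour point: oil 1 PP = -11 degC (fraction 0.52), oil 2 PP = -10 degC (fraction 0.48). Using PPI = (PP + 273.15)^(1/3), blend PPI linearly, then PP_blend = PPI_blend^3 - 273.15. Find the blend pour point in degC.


PPI_1 = (-11 + 273.15)^(1/3) = 6.400049
PPI_2 = (-10 + 273.15)^(1/3) = 6.408176
PPI_blend = 0.52 * 6.400049 + 0.48 * 6.408176 = 6.40395
PP_blend = 6.40395^3 - 273.15 = 262.6297 - 273.15 = -10.52

-10.52 degC


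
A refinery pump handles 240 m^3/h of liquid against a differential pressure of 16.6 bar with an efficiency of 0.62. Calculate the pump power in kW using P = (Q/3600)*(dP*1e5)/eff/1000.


Q = 240 / 3600 = 0.0666667 m^3/s
P = 0.0666667 * (16.6 * 1e5) / 0.62 / 1000 = 178.5

178.5 kW


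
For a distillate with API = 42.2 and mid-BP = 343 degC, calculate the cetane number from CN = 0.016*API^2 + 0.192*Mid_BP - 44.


CN = 0.016 * 42.2^2 + 0.192 * 343 - 44
CN = 28.49344 + 65.856 - 44 = 50.34944

50.34944


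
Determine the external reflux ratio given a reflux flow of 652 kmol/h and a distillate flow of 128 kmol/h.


Reflux ratio definition: R = L / D (liquid returned / distillate withdrawn)
L = 652 kmol/h, D = 128 kmol/h
R = 652 / 128 = 5.094

5.094


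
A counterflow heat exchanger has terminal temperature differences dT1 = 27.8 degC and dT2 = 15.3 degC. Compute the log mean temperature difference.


LMTD = (dT1 - dT2) / ln(dT1/dT2)
= (27.8 - 15.3) / ln(27.8 / 15.3) = 12.5 / 0.597183 = 20.93

20.93 degC


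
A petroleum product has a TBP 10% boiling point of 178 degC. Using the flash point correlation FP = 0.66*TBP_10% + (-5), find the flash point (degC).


FP = 0.66 * 178 + (-5) = 112.48

112.48 degC


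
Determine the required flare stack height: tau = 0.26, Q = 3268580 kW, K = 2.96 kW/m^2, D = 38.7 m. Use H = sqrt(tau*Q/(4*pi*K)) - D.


tau*Q/(4*pi*K) = 0.26 * 3268580 / (4 * pi * 2.96) = 22847.1
sqrt(22847.1) = 151.153
H = 151.153 - 38.7 = 112.5

112.5 m


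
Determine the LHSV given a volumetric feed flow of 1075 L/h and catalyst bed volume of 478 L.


LHSV = volumetric feed rate / catalyst volume
= 1075 L/h / 478 L
= 2.249 h^-1

2.249 h^-1


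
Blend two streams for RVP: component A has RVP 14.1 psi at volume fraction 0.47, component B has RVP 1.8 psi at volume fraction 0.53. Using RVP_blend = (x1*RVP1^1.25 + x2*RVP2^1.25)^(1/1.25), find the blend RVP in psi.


Chevron index: RVP_blend = (sum xi*RVPi^1.25)^(1/1.25)
RVP^1.25 terms: 0.47 * 14.1^1.25 + 0.53 * 1.8^1.25 = 13.9467
RVP_blend = 13.9467^(1/1.25) = 8.233

8.233 psi


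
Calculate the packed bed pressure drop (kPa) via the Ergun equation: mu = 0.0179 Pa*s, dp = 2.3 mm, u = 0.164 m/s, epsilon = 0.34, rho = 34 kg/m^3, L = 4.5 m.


dp = 2.3 mm = 0.0023 m
Viscous term = 150*0.0179*0.164*(1-0.34)^2 / (0.0023^2*0.34^3) = 922537
Inertial term = 1.75*34*0.164^2*(1-0.34) / (0.0023*0.34^3) = 11683.8
dP/L = 922537 + 11683.8 = 934221 Pa/m
dP = 934221 * 4.5 / 1000 = 4204 kPa

4204 kPa


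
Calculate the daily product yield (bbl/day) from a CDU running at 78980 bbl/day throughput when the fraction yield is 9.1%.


Crude throughput = 78980 bbl/day
Fraction yield = 9.1%
yield = throughput * fraction / 100
yield = 78980 * 9.1 / 100 = 7187.18

7187.18 bbl/day


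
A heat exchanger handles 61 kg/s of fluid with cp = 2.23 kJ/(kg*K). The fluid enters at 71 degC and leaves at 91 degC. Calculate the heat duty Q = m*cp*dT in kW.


Q = m_dot * cp * delta_T
delta_T = 91 - 71 = 20 K
Q = 61 * 2.23 * 20
= 136.03 * 20
= 2720.6 kW

2720.6 kW


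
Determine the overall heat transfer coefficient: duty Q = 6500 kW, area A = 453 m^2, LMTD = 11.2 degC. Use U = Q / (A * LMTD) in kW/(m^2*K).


From Q = U*A*LMTD, U = Q / (A * LMTD)
U = 6500 / (453 * 11.2) = 6500 / 5073.6 = 1.281

1.281 kW/(m^2*K)


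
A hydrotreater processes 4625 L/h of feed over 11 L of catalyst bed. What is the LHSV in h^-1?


LHSV = volumetric feed rate / catalyst volume
= 4625 L/h / 11 L
= 420.5 h^-1

420.5 h^-1


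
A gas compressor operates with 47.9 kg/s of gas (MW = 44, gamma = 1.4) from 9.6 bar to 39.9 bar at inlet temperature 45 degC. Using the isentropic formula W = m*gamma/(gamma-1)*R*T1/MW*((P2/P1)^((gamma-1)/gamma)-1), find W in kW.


Isentropic work: W = m*(gamma/(gamma-1))*(R*T1/MW)*((P2/P1)^((gamma-1)/gamma) - 1)
T1 = 45 + 273.15 = 318.15 K
Pressure ratio = 39.9 / 9.6 = 4.15625
Exponent = (1.4 - 1)/1.4 = 0.285714
(P2/P1)^exp - 1 = 4.15625^0.285714 - 1 = 0.502352
W = 47.9 * 1.4 / 0.4 * 8.314 * 318.15 / 44 * 0.502352 = 5063

5063 kW


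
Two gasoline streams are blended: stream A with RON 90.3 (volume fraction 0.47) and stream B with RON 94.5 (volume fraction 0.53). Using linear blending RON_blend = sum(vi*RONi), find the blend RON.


Linear blending: RON_blend = sum(vi * RONi)
Contribution 1: 0.47 * 90.3 = 42.441
Contribution 2: 0.53 * 94.5 = 50.085
RON_blend = 42.441 + 50.085 = 92.526

92.526


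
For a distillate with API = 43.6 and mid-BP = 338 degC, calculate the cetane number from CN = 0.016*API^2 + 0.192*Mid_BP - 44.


CN = 0.016 * 43.6^2 + 0.192 * 338 - 44
CN = 30.41536 + 64.896 - 44 = 51.31136

51.31136


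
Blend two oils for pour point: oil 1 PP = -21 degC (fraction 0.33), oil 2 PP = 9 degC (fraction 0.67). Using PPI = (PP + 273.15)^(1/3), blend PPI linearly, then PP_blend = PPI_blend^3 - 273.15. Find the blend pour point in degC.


PPI_1 = (-21 + 273.15)^(1/3) = 6.317613
PPI_2 = (9 + 273.15)^(1/3) = 6.558835
PPI_blend = 0.33 * 6.317613 + 0.67 * 6.558835 = 6.479232
PP_blend = 6.479232^3 - 273.15 = 272.0011 - 273.15 = -1.15

-1.15 degC


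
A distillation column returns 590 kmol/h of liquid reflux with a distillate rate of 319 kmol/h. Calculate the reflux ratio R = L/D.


Reflux ratio definition: R = L / D (liquid returned / distillate withdrawn)
L = 590 kmol/h, D = 319 kmol/h
R = 590 / 319 = 1.850

1.850


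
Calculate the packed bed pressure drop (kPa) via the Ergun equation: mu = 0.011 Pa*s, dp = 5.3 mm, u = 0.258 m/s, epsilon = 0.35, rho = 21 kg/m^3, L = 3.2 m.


dp = 5.3 mm = 0.0053 m
Viscous term = 150*0.011*0.258*(1-0.35)^2 / (0.0053^2*0.35^3) = 149339
Inertial term = 1.75*21*0.258^2*(1-0.35) / (0.0053*0.35^3) = 6997.29
dP/L = 149339 + 6997.29 = 156336 Pa/m
dP = 156336 * 3.2 / 1000 = 500.3 kPa

500.3 kPa


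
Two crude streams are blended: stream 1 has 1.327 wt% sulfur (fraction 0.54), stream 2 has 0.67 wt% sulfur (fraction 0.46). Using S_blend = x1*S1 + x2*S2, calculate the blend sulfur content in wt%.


Linear sulfur blending: S_blend = x1*S1 + x2*S2
Contribution 1: 0.54 * 1.327 = 0.71658 wt%
Contribution 2: 0.46 * 0.67 = 0.3082 wt%
S_blend = 0.71658 + 0.3082 = 1.02478

1.02478 wt%


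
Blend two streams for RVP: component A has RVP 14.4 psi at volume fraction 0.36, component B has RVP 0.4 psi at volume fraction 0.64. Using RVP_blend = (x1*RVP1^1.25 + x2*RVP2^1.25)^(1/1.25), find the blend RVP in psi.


Chevron index: RVP_blend = (sum xi*RVPi^1.25)^(1/1.25)
RVP^1.25 terms: 0.36 * 14.4^1.25 + 0.64 * 0.4^1.25 = 10.3021
RVP_blend = 10.3021^(1/1.25) = 6.462

6.462 psi


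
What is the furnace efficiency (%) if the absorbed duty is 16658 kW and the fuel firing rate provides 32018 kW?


Furnace efficiency = Q_absorbed / Q_fuel * 100
= 16658 / 32018 * 100 = 52.03

52.03 %


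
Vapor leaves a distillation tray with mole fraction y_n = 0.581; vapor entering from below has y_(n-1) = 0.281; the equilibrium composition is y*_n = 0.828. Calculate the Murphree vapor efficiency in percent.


Murphree vapor efficiency: EMV = (y_n - y_(n-1)) / (y*_n - y_(n-1)) * 100
EMV = (0.581 - 0.281) / (0.828 - 0.281) * 100 = 0.3 / 0.547 * 100 = 54.84

54.84 %


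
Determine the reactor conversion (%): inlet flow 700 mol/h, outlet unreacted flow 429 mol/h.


X = (F_in - F_out) / F_in * 100
Moles reacted = 700 - 429 = 271
X = 271 / 700 * 100
= 0.3871 * 100
= 38.71 %

38.71 %


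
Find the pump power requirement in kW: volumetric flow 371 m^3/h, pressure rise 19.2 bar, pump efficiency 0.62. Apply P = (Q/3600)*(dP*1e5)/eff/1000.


Q = 371 / 3600 = 0.103056 m^3/s
P = 0.103056 * (19.2 * 1e5) / 0.62 / 1000 = 319.1

319.1 kW


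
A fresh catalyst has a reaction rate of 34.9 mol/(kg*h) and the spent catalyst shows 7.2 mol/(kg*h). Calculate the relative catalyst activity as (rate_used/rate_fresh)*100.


Activity (%) = (rate_used / rate_fresh) * 100
rate_used = 7.2, rate_fresh = 34.9
= (7.2 / 34.9) * 100
= 0.2063 * 100 = 20.63

20.63 %


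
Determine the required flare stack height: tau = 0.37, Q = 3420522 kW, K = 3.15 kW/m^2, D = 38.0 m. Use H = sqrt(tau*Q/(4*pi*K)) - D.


tau*Q/(4*pi*K) = 0.37 * 3420522 / (4 * pi * 3.15) = 31972.3
sqrt(31972.3) = 178.808
H = 178.808 - 38.0 = 140.8

140.8 m


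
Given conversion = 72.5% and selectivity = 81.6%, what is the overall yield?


Overall yield = conversion (%) * selectivity (%) / 100
Conversion = 72.5%, Selectivity = 81.6%
Y = 72.5 * 81.6 / 100
= 59.16 %

59.16 %


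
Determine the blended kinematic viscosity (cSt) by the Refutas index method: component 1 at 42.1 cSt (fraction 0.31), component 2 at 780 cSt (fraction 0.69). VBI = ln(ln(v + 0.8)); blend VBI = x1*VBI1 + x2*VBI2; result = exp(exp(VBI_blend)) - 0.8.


Refutas method: VBN_i = 14.534*ln(ln(visc_i + 0.8)) + 10.975, blended linearly by mass fraction; since VBN is linear in VBI_i = ln(ln(visc_i + 0.8)) and the fractions sum to 1, blend VBI directly: visc = exp(exp(VBI_blend)) - 0.8
VBI_1 = ln(ln(42.1 + 0.8)) = 1.32412
VBI_2 = ln(ln(780 + 0.8)) = 1.89617
VBI_blend = 0.31 * 1.32412 + 0.69 * 1.89617 = 1.71883
visc_blend = exp(exp(1.71883)) - 0.8 = 263.7

263.7 cSt


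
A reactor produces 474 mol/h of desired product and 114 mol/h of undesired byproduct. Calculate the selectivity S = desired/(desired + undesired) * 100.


Selectivity = desired / (desired + undesired) * 100
Total products = 474 + 114 = 588 mol/h
S = 474 / 588 * 100
= 0.8061 * 100
= 80.61 %

80.61 %


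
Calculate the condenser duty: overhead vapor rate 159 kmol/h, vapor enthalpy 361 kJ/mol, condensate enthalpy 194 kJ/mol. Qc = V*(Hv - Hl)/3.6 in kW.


Qc = 159 * (361 - 194) / 3.6 = 159 * 167 / 3.6 = 7376

7376 kW


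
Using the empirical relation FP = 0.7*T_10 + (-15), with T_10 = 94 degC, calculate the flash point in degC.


FP = 0.7 * 94 + (-15) = 50.8

50.8 degC


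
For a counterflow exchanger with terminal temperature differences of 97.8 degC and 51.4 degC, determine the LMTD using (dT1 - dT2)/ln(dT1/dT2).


LMTD = (dT1 - dT2) / ln(dT1/dT2)
= (97.8 - 51.4) / ln(97.8 / 51.4) = 46.4 / 0.643286 = 72.13

72.13 degC


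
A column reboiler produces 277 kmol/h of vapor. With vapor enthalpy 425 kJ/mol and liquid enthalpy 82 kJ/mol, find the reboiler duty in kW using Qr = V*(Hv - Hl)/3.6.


Qr = 277 * (425 - 82) / 3.6 = 277 * 343 / 3.6 = 26390

26390 kW


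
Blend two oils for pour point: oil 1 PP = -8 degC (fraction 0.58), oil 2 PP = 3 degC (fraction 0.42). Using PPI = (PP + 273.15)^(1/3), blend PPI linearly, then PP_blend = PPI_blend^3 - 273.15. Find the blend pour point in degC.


PPI_1 = (-8 + 273.15)^(1/3) = 6.42437
PPI_2 = (3 + 273.15)^(1/3) = 6.512009
PPI_blend = 0.58 * 6.42437 + 0.42 * 6.512009 = 6.461178
PP_blend = 6.461178^3 - 273.15 = 269.7336 - 273.15 = -3.42

-3.42 degC


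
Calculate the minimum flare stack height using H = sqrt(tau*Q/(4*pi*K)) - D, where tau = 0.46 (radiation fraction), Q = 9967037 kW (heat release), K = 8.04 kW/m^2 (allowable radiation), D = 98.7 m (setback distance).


tau*Q/(4*pi*K) = 0.46 * 9967037 / (4 * pi * 8.04) = 45379.3
sqrt(45379.3) = 213.024
H = 213.024 - 98.7 = 114.3

114.3 m


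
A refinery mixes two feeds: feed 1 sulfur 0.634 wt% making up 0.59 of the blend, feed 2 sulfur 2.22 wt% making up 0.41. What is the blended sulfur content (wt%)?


Linear sulfur blending: S_blend = x1*S1 + x2*S2
Contribution 1: 0.59 * 0.634 = 0.37406 wt%
Contribution 2: 0.41 * 2.22 = 0.9102 wt%
S_blend = 0.37406 + 0.9102 = 1.28426

1.28426 wt%


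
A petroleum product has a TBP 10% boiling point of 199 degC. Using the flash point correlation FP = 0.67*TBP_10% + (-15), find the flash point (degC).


FP = 0.67 * 199 + (-15) = 118.33

118.33 degC


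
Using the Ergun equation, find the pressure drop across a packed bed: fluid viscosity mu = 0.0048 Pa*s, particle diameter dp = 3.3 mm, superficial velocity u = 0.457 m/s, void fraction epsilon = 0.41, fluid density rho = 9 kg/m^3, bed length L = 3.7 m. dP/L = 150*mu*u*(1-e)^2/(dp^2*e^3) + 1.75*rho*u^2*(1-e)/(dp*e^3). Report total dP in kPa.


dp = 3.3 mm = 0.0033 m
Viscous term = 150*0.0048*0.457*(1-0.41)^2 / (0.0033^2*0.41^3) = 152607
Inertial term = 1.75*9*0.457^2*(1-0.41) / (0.0033*0.41^3) = 8532.96
dP/L = 152607 + 8532.96 = 161140 Pa/m
dP = 161140 * 3.7 / 1000 = 596.2 kPa

596.2 kPa


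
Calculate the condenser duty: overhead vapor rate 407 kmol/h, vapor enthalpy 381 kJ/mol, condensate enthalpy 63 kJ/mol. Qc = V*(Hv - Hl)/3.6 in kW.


Qc = 407 * (381 - 63) / 3.6 = 407 * 318 / 3.6 = 35950

35950 kW


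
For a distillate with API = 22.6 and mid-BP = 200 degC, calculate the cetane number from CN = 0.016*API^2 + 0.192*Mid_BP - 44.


CN = 0.016 * 22.6^2 + 0.192 * 200 - 44
CN = 8.17216 + 38.4 - 44 = 2.57216

2.57216


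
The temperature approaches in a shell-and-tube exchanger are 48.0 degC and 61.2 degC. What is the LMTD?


LMTD = (dT1 - dT2) / ln(dT1/dT2)
= (48.0 - 61.2) / ln(48.0 / 61.2) = -13.2 / -0.242946 = 54.33

54.33 degC


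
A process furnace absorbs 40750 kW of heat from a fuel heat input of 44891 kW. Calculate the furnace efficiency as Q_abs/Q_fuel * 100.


Furnace efficiency = Q_absorbed / Q_fuel * 100
= 40750 / 44891 * 100 = 90.78

90.78 %


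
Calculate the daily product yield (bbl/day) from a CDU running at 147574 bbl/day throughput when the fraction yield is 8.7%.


Crude throughput = 147574 bbl/day
Fraction yield = 8.7%
yield = throughput * fraction / 100
yield = 147574 * 8.7 / 100 = 12838.938

12838.938 bbl/day


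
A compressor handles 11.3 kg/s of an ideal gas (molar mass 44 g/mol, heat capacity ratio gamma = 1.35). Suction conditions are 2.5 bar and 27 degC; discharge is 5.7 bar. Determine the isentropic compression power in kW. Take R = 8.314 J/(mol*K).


Isentropic work: W = m*(gamma/(gamma-1))*(R*T1/MW)*((P2/P1)^((gamma-1)/gamma) - 1)
T1 = 27 + 273.15 = 300.15 K
Pressure ratio = 5.7 / 2.5 = 2.28
Exponent = (1.35 - 1)/1.35 = 0.259259
(P2/P1)^exp - 1 = 2.28^0.259259 - 1 = 0.23822
W = 11.3 * 1.35 / 0.35 * 8.314 * 300.15 / 44 * 0.23822 = 588.9

588.9 kW


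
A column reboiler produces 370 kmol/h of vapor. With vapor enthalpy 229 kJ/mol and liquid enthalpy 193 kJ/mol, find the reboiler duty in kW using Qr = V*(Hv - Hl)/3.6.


Qr = 370 * (229 - 193) / 3.6 = 370 * 36 / 3.6 = 3700

3700 kW


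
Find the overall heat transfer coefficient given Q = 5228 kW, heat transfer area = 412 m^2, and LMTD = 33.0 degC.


From Q = U*A*LMTD, U = Q / (A * LMTD)
U = 5228 / (412 * 33.0) = 5228 / 13596 = 0.3845

0.3845 kW/(m^2*K)


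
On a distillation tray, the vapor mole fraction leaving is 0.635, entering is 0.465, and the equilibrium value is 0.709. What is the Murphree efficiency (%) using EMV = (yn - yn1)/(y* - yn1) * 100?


Murphree vapor efficiency: EMV = (y_n - y_(n-1)) / (y*_n - y_(n-1)) * 100
EMV = (0.635 - 0.465) / (0.709 - 0.465) * 100 = 0.17 / 0.244 * 100 = 69.67

69.67 %


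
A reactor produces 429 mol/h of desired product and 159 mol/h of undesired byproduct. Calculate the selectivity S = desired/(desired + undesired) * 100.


Selectivity = desired / (desired + undesired) * 100
Total products = 429 + 159 = 588 mol/h
S = 429 / 588 * 100
= 0.7296 * 100
= 72.96 %

72.96 %


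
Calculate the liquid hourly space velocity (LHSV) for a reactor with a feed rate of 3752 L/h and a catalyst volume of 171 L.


LHSV = volumetric feed rate / catalyst volume
= 3752 L/h / 171 L
= 21.94 h^-1

21.94 h^-1


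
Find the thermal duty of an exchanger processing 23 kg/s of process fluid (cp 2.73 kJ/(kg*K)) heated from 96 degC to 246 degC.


Q = m_dot * cp * delta_T
delta_T = 246 - 96 = 150 K
Q = 23 * 2.73 * 150
= 62.79 * 150
= 9418.5 kW

9418.5 kW


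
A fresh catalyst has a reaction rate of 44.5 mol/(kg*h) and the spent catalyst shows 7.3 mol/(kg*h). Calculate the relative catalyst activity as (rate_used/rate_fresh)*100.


Activity (%) = (rate_used / rate_fresh) * 100
rate_used = 7.3, rate_fresh = 44.5
= (7.3 / 44.5) * 100
= 0.1640 * 100 = 16.40

16.40 %


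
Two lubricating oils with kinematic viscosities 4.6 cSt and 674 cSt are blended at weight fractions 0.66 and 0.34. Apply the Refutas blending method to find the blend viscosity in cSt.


Refutas method: VBN_i = 14.534*ln(ln(visc_i + 0.8)) + 10.975, blended linearly by mass fraction; since VBN is linear in VBI_i = ln(ln(visc_i + 0.8)) and the fractions sum to 1, blend VBI directly: visc = exp(exp(VBI_blend)) - 0.8
VBI_1 = ln(ln(4.6 + 0.8)) = 0.522595
VBI_2 = ln(ln(674 + 0.8)) = 1.87402
VBI_blend = 0.66 * 0.522595 + 0.34 * 1.87402 = 0.982079
visc_blend = exp(exp(0.982079)) - 0.8 = 13.64

13.64 cSt


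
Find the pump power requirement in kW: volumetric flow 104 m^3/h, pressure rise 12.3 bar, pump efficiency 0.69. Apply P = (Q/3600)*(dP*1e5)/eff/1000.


Q = 104 / 3600 = 0.0288889 m^3/s
P = 0.0288889 * (12.3 * 1e5) / 0.69 / 1000 = 51.50

51.50 kW


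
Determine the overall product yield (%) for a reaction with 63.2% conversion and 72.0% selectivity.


Overall yield = conversion (%) * selectivity (%) / 100
Conversion = 63.2%, Selectivity = 72.0%
Y = 63.2 * 72.0 / 100
= 45.504 %

45.504 %


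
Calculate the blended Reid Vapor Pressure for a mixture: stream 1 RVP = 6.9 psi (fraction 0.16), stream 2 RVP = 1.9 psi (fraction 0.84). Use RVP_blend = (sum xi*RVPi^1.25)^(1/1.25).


Chevron index: RVP_blend = (sum xi*RVPi^1.25)^(1/1.25)
RVP^1.25 terms: 0.16 * 6.9^1.25 + 0.84 * 1.9^1.25 = 3.66308
RVP_blend = 3.66308^(1/1.25) = 2.825

2.825 psi


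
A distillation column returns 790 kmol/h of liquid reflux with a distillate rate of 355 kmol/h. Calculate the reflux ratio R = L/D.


Reflux ratio definition: R = L / D (liquid returned / distillate withdrawn)
L = 790 kmol/h, D = 355 kmol/h
R = 790 / 355 = 2.225

2.225


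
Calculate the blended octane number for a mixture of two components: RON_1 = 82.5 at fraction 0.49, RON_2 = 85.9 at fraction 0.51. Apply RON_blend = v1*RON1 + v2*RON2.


Linear blending: RON_blend = sum(vi * RONi)
Contribution 1: 0.49 * 82.5 = 40.425
Contribution 2: 0.51 * 85.9 = 43.809
RON_blend = 40.425 + 43.809 = 84.234

84.234


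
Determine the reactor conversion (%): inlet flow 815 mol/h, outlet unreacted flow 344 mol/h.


X = (F_in - F_out) / F_in * 100
Moles reacted = 815 - 344 = 471
X = 471 / 815 * 100
= 0.5779 * 100
= 57.79 %

57.79 %


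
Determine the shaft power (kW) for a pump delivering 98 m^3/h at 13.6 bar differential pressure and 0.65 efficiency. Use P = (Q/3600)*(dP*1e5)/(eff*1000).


Q = 98 / 3600 = 0.0272222 m^3/s
P = 0.0272222 * (13.6 * 1e5) / 0.65 / 1000 = 56.96

56.96 kW


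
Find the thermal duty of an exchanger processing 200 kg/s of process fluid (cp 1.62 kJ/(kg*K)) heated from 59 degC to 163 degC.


Q = m_dot * cp * delta_T
delta_T = 163 - 59 = 104 K
Q = 200 * 1.62 * 104
= 324 * 104
= 33696 kW

33696 kW


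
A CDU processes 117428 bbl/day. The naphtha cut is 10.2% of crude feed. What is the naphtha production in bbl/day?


Crude throughput = 117428 bbl/day
Fraction yield = 10.2%
yield = throughput * fraction / 100
yield = 117428 * 10.2 / 100 = 11977.656

11977.656 bbl/day


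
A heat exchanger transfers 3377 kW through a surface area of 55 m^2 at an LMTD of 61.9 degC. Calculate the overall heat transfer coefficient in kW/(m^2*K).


From Q = U*A*LMTD, U = Q / (A * LMTD)
U = 3377 / (55 * 61.9) = 3377 / 3404.5 = 0.9919

0.9919 kW/(m^2*K)


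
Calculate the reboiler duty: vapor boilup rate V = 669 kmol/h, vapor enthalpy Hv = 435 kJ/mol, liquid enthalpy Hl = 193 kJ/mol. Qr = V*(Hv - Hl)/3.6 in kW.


Qr = 669 * (435 - 193) / 3.6 = 669 * 242 / 3.6 = 44970

44970 kW


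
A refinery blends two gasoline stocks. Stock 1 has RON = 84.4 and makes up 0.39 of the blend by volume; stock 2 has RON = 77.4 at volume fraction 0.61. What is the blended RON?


Linear blending: RON_blend = sum(vi * RONi)
Contribution 1: 0.39 * 84.4 = 32.916
Contribution 2: 0.61 * 77.4 = 47.214
RON_blend = 32.916 + 47.214 = 80.13

80.13


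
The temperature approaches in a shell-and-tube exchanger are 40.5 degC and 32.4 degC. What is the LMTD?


LMTD = (dT1 - dT2) / ln(dT1/dT2)
= (40.5 - 32.4) / ln(40.5 / 32.4) = 8.1 / 0.223144 = 36.30

36.30 degC


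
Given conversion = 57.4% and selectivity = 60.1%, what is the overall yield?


Overall yield = conversion (%) * selectivity (%) / 100
Conversion = 57.4%, Selectivity = 60.1%
Y = 57.4 * 60.1 / 100
= 34.4974 %

34.4974 %


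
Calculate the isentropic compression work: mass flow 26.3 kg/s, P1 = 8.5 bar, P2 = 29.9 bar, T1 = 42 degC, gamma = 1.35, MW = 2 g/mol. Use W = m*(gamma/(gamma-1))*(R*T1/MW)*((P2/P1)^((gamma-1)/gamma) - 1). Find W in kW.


Isentropic work: W = m*(gamma/(gamma-1))*(R*T1/MW)*((P2/P1)^((gamma-1)/gamma) - 1)
T1 = 42 + 273.15 = 315.15 K
Pressure ratio = 29.9 / 8.5 = 3.51765
Exponent = (1.35 - 1)/1.35 = 0.259259
(P2/P1)^exp - 1 = 3.51765^0.259259 - 1 = 0.385546
W = 26.3 * 1.35 / 0.35 * 8.314 * 315.15 / 2 * 0.385546 = 51240

51240 kW


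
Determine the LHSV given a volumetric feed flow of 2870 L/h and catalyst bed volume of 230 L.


LHSV = volumetric feed rate / catalyst volume
= 2870 L/h / 230 L
= 12.48 h^-1

12.48 h^-1


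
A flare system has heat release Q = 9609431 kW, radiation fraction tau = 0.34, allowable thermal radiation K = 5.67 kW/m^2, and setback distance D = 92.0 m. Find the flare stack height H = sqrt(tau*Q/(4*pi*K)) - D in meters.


tau*Q/(4*pi*K) = 0.34 * 9609431 / (4 * pi * 5.67) = 45854.7
sqrt(45854.7) = 214.137
H = 214.137 - 92.0 = 122.1

122.1 m


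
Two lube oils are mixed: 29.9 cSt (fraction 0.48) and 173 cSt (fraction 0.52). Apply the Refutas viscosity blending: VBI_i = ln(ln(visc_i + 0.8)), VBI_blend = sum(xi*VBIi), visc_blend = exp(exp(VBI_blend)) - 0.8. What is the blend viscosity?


Refutas method: VBN_i = 14.534*ln(ln(visc_i + 0.8)) + 10.975, blended linearly by mass fraction; since VBN is linear in VBI_i = ln(ln(visc_i + 0.8)) and the fractions sum to 1, blend VBI directly: visc = exp(exp(VBI_blend)) - 0.8
VBI_1 = ln(ln(29.9 + 0.8)) = 1.23089
VBI_2 = ln(ln(173 + 0.8)) = 1.64053
VBI_blend = 0.48 * 1.23089 + 0.52 * 1.64053 = 1.4439
visc_blend = exp(exp(1.4439)) - 0.8 = 68.41

68.41 cSt


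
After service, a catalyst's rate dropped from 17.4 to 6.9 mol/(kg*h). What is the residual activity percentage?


Activity (%) = (rate_used / rate_fresh) * 100
rate_used = 6.9, rate_fresh = 17.4
= (6.9 / 17.4) * 100
= 0.3966 * 100 = 39.66

39.66 %


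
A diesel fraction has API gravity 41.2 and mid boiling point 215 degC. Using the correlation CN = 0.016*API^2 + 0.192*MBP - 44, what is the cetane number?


CN = 0.016 * 41.2^2 + 0.192 * 215 - 44
CN = 27.15904 + 41.28 - 44 = 24.43904

24.43904


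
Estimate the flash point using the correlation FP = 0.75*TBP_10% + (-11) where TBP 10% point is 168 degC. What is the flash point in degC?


FP = 0.75 * 168 + (-11) = 115

115 degC


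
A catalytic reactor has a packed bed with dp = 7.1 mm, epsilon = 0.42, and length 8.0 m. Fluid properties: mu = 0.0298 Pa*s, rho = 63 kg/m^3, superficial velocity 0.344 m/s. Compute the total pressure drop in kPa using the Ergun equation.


dp = 7.1 mm = 0.0071 m
Viscous term = 150*0.0298*0.344*(1-0.42)^2 / (0.0071^2*0.42^3) = 138502
Inertial term = 1.75*63*0.344^2*(1-0.42) / (0.0071*0.42^3) = 14385.2
dP/L = 138502 + 14385.2 = 152887 Pa/m
dP = 152887 * 8.0 / 1000 = 1223 kPa

1223 kPa


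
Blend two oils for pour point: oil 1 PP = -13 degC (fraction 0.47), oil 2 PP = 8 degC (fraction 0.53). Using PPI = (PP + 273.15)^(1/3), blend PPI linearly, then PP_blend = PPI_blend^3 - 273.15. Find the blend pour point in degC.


PPI_1 = (-13 + 273.15)^(1/3) = 6.383731
PPI_2 = (8 + 273.15)^(1/3) = 6.551077
PPI_blend = 0.47 * 6.383731 + 0.53 * 6.551077 = 6.472424
PP_blend = 6.472424^3 - 273.15 = 271.1445 - 273.15 = -2.01

-2.01 degC


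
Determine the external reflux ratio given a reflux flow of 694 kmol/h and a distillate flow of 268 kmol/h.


Reflux ratio definition: R = L / D (liquid returned / distillate withdrawn)
L = 694 kmol/h, D = 268 kmol/h
R = 694 / 268 = 2.590

2.590


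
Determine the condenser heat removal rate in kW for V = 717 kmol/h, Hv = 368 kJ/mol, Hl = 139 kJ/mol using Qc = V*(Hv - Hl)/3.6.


Qc = 717 * (368 - 139) / 3.6 = 717 * 229 / 3.6 = 45610

45610 kW


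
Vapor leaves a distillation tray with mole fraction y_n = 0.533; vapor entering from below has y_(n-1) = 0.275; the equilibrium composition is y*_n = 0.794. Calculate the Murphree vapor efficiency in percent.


Murphree vapor efficiency: EMV = (y_n - y_(n-1)) / (y*_n - y_(n-1)) * 100
EMV = (0.533 - 0.275) / (0.794 - 0.275) * 100 = 0.258 / 0.519 * 100 = 49.71

49.71 %


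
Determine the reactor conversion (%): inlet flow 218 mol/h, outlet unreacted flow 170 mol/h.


X = (F_in - F_out) / F_in * 100
Moles reacted = 218 - 170 = 48
X = 48 / 218 * 100
= 0.2202 * 100
= 22.02 %

22.02 %


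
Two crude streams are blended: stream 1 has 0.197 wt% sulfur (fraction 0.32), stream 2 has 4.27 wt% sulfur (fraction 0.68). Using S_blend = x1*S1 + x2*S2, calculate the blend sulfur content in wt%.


Linear sulfur blending: S_blend = x1*S1 + x2*S2
Contribution 1: 0.32 * 0.197 = 0.06304 wt%
Contribution 2: 0.68 * 4.27 = 2.9036 wt%
S_blend = 0.06304 + 2.9036 = 2.96664

2.96664 wt%


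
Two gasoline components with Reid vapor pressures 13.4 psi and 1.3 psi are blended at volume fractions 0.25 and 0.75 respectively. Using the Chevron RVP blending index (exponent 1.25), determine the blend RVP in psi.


Chevron index: RVP_blend = (sum xi*RVPi^1.25)^(1/1.25)
RVP^1.25 terms: 0.25 * 13.4^1.25 + 0.75 * 1.3^1.25 = 7.45055
RVP_blend = 7.45055^(1/1.25) = 4.986

4.986 psi


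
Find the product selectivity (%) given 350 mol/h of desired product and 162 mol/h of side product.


Selectivity = desired / (desired + undesired) * 100
Total products = 350 + 162 = 512 mol/h
S = 350 / 512 * 100
= 0.6836 * 100
= 68.36 %

68.36 %


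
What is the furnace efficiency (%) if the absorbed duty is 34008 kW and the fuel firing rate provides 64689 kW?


Furnace efficiency = Q_absorbed / Q_fuel * 100
= 34008 / 64689 * 100 = 52.57

52.57 %


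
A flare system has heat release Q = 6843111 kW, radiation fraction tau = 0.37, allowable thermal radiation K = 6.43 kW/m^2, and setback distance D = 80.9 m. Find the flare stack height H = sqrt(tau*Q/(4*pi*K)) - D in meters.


tau*Q/(4*pi*K) = 0.37 * 6843111 / (4 * pi * 6.43) = 31335.3
sqrt(31335.3) = 177.018
H = 177.018 - 80.9 = 96.12

96.12 m


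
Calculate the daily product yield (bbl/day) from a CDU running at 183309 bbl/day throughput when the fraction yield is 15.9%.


Crude throughput = 183309 bbl/day
Fraction yield = 15.9%
yield = throughput * fraction / 100
yield = 183309 * 15.9 / 100 = 29146.131

29146.131 bbl/day


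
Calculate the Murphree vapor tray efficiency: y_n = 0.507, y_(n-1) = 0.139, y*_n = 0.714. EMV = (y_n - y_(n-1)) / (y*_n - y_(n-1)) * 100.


Murphree vapor efficiency: EMV = (y_n - y_(n-1)) / (y*_n - y_(n-1)) * 100
EMV = (0.507 - 0.139) / (0.714 - 0.139) * 100 = 0.368 / 0.575 * 100 = 64.00

64.00 %


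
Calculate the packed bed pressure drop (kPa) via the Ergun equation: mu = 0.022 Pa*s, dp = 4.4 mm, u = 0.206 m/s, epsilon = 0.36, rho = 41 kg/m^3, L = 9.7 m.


dp = 4.4 mm = 0.0044 m
Viscous term = 150*0.022*0.206*(1-0.36)^2 / (0.0044^2*0.36^3) = 308268
Inertial term = 1.75*41*0.206^2*(1-0.36) / (0.0044*0.36^3) = 9492.4
dP/L = 308268 + 9492.4 = 317760 Pa/m
dP = 317760 * 9.7 / 1000 = 3082 kPa

3082 kPa


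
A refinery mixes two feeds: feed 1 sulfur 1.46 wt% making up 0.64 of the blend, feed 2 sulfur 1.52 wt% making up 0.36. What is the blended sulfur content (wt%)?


Linear sulfur blending: S_blend = x1*S1 + x2*S2
Contribution 1: 0.64 * 1.46 = 0.9344 wt%
Contribution 2: 0.36 * 1.52 = 0.5472 wt%
S_blend = 0.9344 + 0.5472 = 1.4816

1.4816 wt%


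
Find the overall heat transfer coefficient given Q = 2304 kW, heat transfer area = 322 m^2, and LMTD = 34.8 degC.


From Q = U*A*LMTD, U = Q / (A * LMTD)
U = 2304 / (322 * 34.8) = 2304 / 11205.6 = 0.2056

0.2056 kW/(m^2*K)


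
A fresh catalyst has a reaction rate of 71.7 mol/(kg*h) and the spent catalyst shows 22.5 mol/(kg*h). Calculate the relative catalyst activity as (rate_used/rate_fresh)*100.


Activity (%) = (rate_used / rate_fresh) * 100
rate_used = 22.5, rate_fresh = 71.7
= (22.5 / 71.7) * 100
= 0.3138 * 100 = 31.38

31.38 %


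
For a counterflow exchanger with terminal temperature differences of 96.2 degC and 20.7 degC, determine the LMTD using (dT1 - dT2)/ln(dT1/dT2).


LMTD = (dT1 - dT2) / ln(dT1/dT2)
= (96.2 - 20.7) / ln(96.2 / 20.7) = 75.5 / 1.5363 = 49.14

49.14 degC


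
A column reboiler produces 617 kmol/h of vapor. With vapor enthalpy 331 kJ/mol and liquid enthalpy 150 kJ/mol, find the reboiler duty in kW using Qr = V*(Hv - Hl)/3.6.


Qr = 617 * (331 - 150) / 3.6 = 617 * 181 / 3.6 = 31020

31020 kW


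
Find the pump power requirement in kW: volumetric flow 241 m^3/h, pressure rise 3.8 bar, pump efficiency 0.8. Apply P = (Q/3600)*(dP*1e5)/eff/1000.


Q = 241 / 3600 = 0.0669444 m^3/s
P = 0.0669444 * (3.8 * 1e5) / 0.8 / 1000 = 31.80

31.80 kW


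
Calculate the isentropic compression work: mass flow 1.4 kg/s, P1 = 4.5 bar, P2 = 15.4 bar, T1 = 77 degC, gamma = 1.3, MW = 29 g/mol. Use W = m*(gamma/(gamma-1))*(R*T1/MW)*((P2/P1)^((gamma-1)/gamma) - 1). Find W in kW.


Isentropic work: W = m*(gamma/(gamma-1))*(R*T1/MW)*((P2/P1)^((gamma-1)/gamma) - 1)
T1 = 77 + 273.15 = 350.15 K
Pressure ratio = 15.4 / 4.5 = 3.42222
Exponent = (1.3 - 1)/1.3 = 0.230769
(P2/P1)^exp - 1 = 3.42222^0.230769 - 1 = 0.328317
W = 1.4 * 1.3 / 0.3 * 8.314 * 350.15 / 29 * 0.328317 = 199.9

199.9 kW


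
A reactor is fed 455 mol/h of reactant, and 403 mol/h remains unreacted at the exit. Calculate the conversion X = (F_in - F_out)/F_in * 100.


X = (F_in - F_out) / F_in * 100
Moles reacted = 455 - 403 = 52
X = 52 / 455 * 100
= 0.1143 * 100
= 11.43 %

11.43 %


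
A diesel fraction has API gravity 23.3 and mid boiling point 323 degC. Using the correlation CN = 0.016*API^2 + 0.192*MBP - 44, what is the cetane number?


CN = 0.016 * 23.3^2 + 0.192 * 323 - 44
CN = 8.68624 + 62.016 - 44 = 26.70224

26.70224


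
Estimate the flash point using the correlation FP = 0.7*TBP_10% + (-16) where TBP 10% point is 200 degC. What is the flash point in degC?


FP = 0.7 * 200 + (-16) = 124

124 degC


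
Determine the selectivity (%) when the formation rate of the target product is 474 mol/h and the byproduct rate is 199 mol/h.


Selectivity = desired / (desired + undesired) * 100
Total products = 474 + 199 = 673 mol/h
S = 474 / 673 * 100
= 0.7043 * 100
= 70.43 %

70.43 %


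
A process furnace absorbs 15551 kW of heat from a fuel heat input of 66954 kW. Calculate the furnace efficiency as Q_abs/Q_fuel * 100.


Furnace efficiency = Q_absorbed / Q_fuel * 100
= 15551 / 66954 * 100 = 23.23

23.23 %


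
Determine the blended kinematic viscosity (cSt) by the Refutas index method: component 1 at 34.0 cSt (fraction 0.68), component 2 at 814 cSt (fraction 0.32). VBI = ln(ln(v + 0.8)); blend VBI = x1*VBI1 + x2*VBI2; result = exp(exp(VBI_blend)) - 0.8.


Refutas method: VBN_i = 14.534*ln(ln(visc_i + 0.8)) + 10.975, blended linearly by mass fraction; since VBN is linear in VBI_i = ln(ln(visc_i + 0.8)) and the fractions sum to 1, blend VBI directly: visc = exp(exp(VBI_blend)) - 0.8
VBI_1 = ln(ln(34.0 + 0.8)) = 1.26684
VBI_2 = ln(ln(814 + 0.8)) = 1.90255
VBI_blend = 0.68 * 1.26684 + 0.32 * 1.90255 = 1.47027
visc_blend = exp(exp(1.47027)) - 0.8 = 76.71

76.71 cSt


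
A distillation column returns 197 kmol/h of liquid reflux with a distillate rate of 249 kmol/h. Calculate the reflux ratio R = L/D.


Reflux ratio definition: R = L / D (liquid returned / distillate withdrawn)
L = 197 kmol/h, D = 249 kmol/h
R = 197 / 249 = 0.7912

0.7912


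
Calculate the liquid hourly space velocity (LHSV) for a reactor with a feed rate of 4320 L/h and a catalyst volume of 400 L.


LHSV = volumetric feed rate / catalyst volume
= 4320 L/h / 400 L
= 10.80 h^-1

10.80 h^-1


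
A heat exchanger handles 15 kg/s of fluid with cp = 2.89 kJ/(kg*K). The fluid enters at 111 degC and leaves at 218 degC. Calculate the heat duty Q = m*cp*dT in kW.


Q = m_dot * cp * delta_T
delta_T = 218 - 111 = 107 K
Q = 15 * 2.89 * 107
= 43.35 * 107
= 4638.45 kW

4638.45 kW


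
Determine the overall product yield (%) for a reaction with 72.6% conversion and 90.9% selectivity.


Overall yield = conversion (%) * selectivity (%) / 100
Conversion = 72.6%, Selectivity = 90.9%
Y = 72.6 * 90.9 / 100
= 65.9934 %

65.9934 %


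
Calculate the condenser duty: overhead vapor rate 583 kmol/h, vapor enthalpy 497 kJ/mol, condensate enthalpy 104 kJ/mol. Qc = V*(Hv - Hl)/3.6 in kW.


Qc = 583 * (497 - 104) / 3.6 = 583 * 393 / 3.6 = 63640

63640 kW


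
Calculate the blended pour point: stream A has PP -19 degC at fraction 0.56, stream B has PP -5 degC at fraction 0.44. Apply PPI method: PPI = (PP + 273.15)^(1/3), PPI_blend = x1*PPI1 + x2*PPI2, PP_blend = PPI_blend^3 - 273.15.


PPI_1 = (-19 + 273.15)^(1/3) = 6.334272
PPI_2 = (-5 + 273.15)^(1/3) = 6.448508
PPI_blend = 0.56 * 6.334272 + 0.44 * 6.448508 = 6.384536
PP_blend = 6.384536^3 - 273.15 = 260.2484 - 273.15 = -12.9

-12.9 degC


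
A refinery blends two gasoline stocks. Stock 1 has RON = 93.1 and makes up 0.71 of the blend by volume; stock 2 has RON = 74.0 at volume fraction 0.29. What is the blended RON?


Linear blending: RON_blend = sum(vi * RONi)
Contribution 1: 0.71 * 93.1 = 66.101
Contribution 2: 0.29 * 74.0 = 21.46
RON_blend = 66.101 + 21.46 = 87.561

87.561


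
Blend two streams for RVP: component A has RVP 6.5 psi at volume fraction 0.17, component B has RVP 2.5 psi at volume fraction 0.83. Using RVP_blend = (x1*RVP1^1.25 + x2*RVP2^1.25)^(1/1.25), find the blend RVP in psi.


Chevron index: RVP_blend = (sum xi*RVPi^1.25)^(1/1.25)
RVP^1.25 terms: 0.17 * 6.5^1.25 + 0.83 * 2.5^1.25 = 4.37355
RVP_blend = 4.37355^(1/1.25) = 3.256

3.256 psi


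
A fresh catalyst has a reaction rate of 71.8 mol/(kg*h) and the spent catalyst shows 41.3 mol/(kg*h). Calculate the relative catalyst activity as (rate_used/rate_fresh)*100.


Activity (%) = (rate_used / rate_fresh) * 100
rate_used = 41.3, rate_fresh = 71.8
= (41.3 / 71.8) * 100
= 0.5752 * 100 = 57.52

57.52 %


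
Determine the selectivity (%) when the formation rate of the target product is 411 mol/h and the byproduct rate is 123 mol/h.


Selectivity = desired / (desired + undesired) * 100
Total products = 411 + 123 = 534 mol/h
S = 411 / 534 * 100
= 0.7697 * 100
= 76.97 %

76.97 %


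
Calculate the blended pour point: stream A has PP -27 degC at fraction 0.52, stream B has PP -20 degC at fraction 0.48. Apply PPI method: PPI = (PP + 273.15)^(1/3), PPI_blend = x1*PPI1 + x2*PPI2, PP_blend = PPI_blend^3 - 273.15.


PPI_1 = (-27 + 273.15)^(1/3) = 6.2671
PPI_2 = (-20 + 273.15)^(1/3) = 6.325953
PPI_blend = 0.52 * 6.2671 + 0.48 * 6.325953 = 6.295349
PP_blend = 6.295349^3 - 273.15 = 249.4936 - 273.15 = -23.66

-23.66 degC


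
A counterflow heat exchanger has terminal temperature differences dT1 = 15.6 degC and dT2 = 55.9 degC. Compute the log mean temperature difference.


LMTD = (dT1 - dT2) / ln(dT1/dT2)
= (15.6 - 55.9) / ln(15.6 / 55.9) = -40.3 / -1.27629 = 31.58

31.58 degC


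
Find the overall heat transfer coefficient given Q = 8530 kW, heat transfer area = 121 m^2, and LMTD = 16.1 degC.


From Q = U*A*LMTD, U = Q / (A * LMTD)
U = 8530 / (121 * 16.1) = 8530 / 1948.1 = 4.379

4.379 kW/(m^2*K)


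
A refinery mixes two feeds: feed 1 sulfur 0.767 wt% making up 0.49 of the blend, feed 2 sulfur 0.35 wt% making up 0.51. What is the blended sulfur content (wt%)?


Linear sulfur blending: S_blend = x1*S1 + x2*S2
Contribution 1: 0.49 * 0.767 = 0.37583 wt%
Contribution 2: 0.51 * 0.35 = 0.1785 wt%
S_blend = 0.37583 + 0.1785 = 0.55433

0.55433 wt%


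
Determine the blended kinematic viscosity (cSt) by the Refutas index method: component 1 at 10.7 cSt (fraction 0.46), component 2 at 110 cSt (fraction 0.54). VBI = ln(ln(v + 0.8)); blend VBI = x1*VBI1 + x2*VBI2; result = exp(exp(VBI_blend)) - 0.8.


Refutas method: VBN_i = 14.534*ln(ln(visc_i + 0.8)) + 10.975, blended linearly by mass fraction; since VBN is linear in VBI_i = ln(ln(visc_i + 0.8)) and the fractions sum to 1, blend VBI directly: visc = exp(exp(VBI_blend)) - 0.8
VBI_1 = ln(ln(10.7 + 0.8)) = 0.892959
VBI_2 = ln(ln(110 + 0.8)) = 1.54921
VBI_blend = 0.46 * 0.892959 + 0.54 * 1.54921 = 1.24733
visc_blend = exp(exp(1.24733)) - 0.8 = 31.69

31.69 cSt


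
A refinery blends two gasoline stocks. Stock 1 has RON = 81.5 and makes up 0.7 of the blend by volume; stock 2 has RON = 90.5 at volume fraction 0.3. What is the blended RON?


Linear blending: RON_blend = sum(vi * RONi)
Contribution 1: 0.7 * 81.5 = 57.05
Contribution 2: 0.3 * 90.5 = 27.15
RON_blend = 57.05 + 27.15 = 84.2

84.2


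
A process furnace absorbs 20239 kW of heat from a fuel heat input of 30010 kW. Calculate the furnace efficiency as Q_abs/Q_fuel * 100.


Furnace efficiency = Q_absorbed / Q_fuel * 100
= 20239 / 30010 * 100 = 67.44

67.44 %


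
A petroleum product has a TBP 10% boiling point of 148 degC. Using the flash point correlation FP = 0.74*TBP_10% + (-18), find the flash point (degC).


FP = 0.74 * 148 + (-18) = 91.52

91.52 degC


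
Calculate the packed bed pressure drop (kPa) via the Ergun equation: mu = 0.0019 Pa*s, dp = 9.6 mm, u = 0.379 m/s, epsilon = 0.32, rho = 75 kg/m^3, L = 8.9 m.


dp = 9.6 mm = 0.0096 m
Viscous term = 150*0.0019*0.379*(1-0.32)^2 / (0.0096^2*0.32^3) = 16539
Inertial term = 1.75*75*0.379^2*(1-0.32) / (0.0096*0.32^3) = 40753.6
dP/L = 16539 + 40753.6 = 57292.6 Pa/m
dP = 57292.6 * 8.9 / 1000 = 509.9 kPa

509.9 kPa


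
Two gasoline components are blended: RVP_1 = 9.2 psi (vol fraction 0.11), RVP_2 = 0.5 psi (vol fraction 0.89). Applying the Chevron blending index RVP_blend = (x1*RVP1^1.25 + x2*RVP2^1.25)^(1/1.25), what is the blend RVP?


Chevron index: RVP_blend = (sum xi*RVPi^1.25)^(1/1.25)
RVP^1.25 terms: 0.11 * 9.2^1.25 + 0.89 * 0.5^1.25 = 2.13669
RVP_blend = 2.13669^(1/1.25) = 1.836

1.836 psi


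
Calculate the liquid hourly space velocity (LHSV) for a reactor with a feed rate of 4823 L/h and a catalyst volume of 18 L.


LHSV = volumetric feed rate / catalyst volume
= 4823 L/h / 18 L
= 267.9 h^-1

267.9 h^-1


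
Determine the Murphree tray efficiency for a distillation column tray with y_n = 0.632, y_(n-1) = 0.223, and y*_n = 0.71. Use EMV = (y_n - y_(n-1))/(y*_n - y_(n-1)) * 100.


Murphree vapor efficiency: EMV = (y_n - y_(n-1)) / (y*_n - y_(n-1)) * 100
EMV = (0.632 - 0.223) / (0.71 - 0.223) * 100 = 0.409 / 0.487 * 100 = 83.98

83.98 %


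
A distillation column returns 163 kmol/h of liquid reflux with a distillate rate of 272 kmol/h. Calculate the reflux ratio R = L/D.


Reflux ratio definition: R = L / D (liquid returned / distillate withdrawn)
L = 163 kmol/h, D = 272 kmol/h
R = 163 / 272 = 0.5993

0.5993
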